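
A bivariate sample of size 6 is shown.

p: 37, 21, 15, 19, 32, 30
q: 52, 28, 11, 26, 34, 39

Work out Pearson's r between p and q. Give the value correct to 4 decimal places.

n = 6, Σp = 154, Σq = 190, Σp² = 4320, Σq² = 6962, Σpq = 5429
nΣpq − ΣpΣq = 32574 − 29260 = 3314
nΣp² − (Σp)² = 25920 − 23716 = 2204; nΣq² − (Σq)² = 41772 − 36100 = 5672
r = 3314 / √(2204 × 5672) = 3314 / 3535.6878 ≈ 0.9373

0.9373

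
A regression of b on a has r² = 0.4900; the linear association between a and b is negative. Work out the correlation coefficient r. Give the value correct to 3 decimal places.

|r| = √0.4900 = 0.700
The association is negative, so r = −0.700.

-0.700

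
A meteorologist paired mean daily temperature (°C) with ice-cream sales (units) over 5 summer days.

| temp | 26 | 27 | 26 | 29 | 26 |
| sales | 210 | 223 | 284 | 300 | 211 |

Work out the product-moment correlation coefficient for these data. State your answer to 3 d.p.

n = 5, Σx = 134, Σy = 1228, Σx² = 3598, Σy² = 309006, Σxy = 33051
nΣxy − ΣxΣy = 165255 − 164552 = 703
nΣx² − (Σx)² = 17990 − 17956 = 34; nΣy² − (Σy)² = 1545030 − 1507984 = 37046
r = 703 / √(34 × 37046) = 703 / 1122.3030 ≈ 0.626

0.626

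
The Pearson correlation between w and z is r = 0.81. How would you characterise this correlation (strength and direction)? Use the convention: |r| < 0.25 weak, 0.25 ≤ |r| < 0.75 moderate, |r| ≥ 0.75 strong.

r = 0.81 > 0 so the relationship is positive.
|r| = 0.81, which falls in the strong range.

strong positive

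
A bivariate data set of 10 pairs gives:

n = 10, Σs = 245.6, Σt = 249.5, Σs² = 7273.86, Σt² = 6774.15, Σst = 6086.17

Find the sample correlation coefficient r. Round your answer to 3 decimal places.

-0.050

r = (nΣst − ΣsΣt) / √[(nΣs² − (Σs)²)(nΣt² − (Σt)²)]
Numerator: 10×6086.17 − 245.6×249.5 = -415.5
Denominator: √[(72738.6 − 60319.36)(67741.5 − 62250.25)] = √[12419.24 × 5491.25] = 8258.1567
r = -415.5 / 8258.1567 ≈ -0.050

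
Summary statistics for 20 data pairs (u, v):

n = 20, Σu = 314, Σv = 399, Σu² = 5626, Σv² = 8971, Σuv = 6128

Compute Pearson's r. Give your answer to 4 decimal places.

-0.1625

r = (nΣuv − ΣuΣv) / √[(nΣu² − (Σu)²)(nΣv² − (Σv)²)]
Numerator: 20×6128 − 314×399 = -2726
Denominator: √[(112520 − 98596)(179420 − 159201)] = √[13924 × 20219] = 16778.8366
r = -2726 / 16778.8366 ≈ -0.1625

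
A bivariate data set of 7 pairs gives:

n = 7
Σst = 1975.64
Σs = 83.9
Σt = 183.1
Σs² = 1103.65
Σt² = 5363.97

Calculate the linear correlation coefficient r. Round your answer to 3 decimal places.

r = (nΣst − ΣsΣt) / √[(nΣs² − (Σs)²)(nΣt² − (Σt)²)]
Numerator: 7×1975.64 − 83.9×183.1 = -1532.61
Denominator: √[(7725.55 − 7039.21)(37547.79 − 33525.61)] = √[686.34 × 4022.18] = 1661.5002
r = -1532.61 / 1661.5002 ≈ -0.922

-0.922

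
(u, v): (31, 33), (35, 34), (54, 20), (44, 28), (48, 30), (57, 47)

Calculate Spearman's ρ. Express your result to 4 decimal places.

Rank u: 1, 2, 5, 3, 4, 6
Rank v: 4, 5, 1, 2, 3, 6
d = rank(u) − rank(v): -3, -3, 4, 1, 1, 0; Σd² = 36
ρ = 1 − 6Σd² / [n(n²−1)] = 1 − 6×36 / (6×35) = 1 − 216/210 ≈ -0.0286

-0.0286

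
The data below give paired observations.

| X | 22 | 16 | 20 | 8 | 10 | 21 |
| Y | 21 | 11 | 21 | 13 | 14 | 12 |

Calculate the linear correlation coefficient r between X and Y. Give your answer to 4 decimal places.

n = 6, ΣX = 97, ΣY = 92, ΣX² = 1745, ΣY² = 1512, ΣXY = 1554
nΣXY − ΣXΣY = 9324 − 8924 = 400
nΣX² − (ΣX)² = 10470 − 9409 = 1061; nΣY² − (ΣY)² = 9072 − 8464 = 608
r = 400 / √(1061 × 608) = 400 / 803.1737 ≈ 0.4980

0.4980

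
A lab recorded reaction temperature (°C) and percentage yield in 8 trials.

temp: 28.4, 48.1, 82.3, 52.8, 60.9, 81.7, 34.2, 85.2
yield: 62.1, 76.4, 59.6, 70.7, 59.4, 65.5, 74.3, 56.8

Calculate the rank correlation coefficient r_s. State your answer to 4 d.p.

Rank temp: 1, 3, 7, 4, 5, 6, 2, 8
Rank yield: 4, 8, 3, 6, 2, 5, 7, 1
d = rank(temp) − rank(yield): -3, -5, 4, -2, 3, 1, -5, 7; Σd² = 138
ρ = 1 − 6Σd² / [n(n²−1)] = 1 − 6×138 / (8×63) = 1 − 828/504 ≈ -0.6429

-0.6429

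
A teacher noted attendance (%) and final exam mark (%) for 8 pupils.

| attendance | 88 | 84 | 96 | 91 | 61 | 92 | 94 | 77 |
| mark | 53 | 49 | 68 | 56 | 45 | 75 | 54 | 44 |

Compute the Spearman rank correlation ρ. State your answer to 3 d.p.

0.857

Rank attendance: 4, 3, 8, 5, 1, 6, 7, 2
Rank mark: 4, 3, 7, 6, 2, 8, 5, 1
d = rank(attendance) − rank(mark): 0, 0, 1, -1, -1, -2, 2, 1; Σd² = 12
ρ = 1 − 6Σd² / [n(n²−1)] = 1 − 6×12 / (8×63) = 1 − 72/504 ≈ 0.857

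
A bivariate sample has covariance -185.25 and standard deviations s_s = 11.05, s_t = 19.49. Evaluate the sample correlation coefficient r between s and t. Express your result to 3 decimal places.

-0.860

r = Cov(s,t) / (s_s · s_t) = -185.25 / (11.05 × 19.49)
  = -185.25 / 215.3645 ≈ -0.860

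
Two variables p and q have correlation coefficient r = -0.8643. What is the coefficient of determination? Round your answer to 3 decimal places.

0.747

r² = (-0.8643)² = 0.747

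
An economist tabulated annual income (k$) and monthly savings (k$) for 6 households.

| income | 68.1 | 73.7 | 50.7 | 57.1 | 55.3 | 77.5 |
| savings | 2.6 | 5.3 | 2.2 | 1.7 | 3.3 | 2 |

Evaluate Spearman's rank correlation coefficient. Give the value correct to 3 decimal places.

0.029

Rank income: 4, 5, 1, 3, 2, 6
Rank savings: 4, 6, 3, 1, 5, 2
d = rank(income) − rank(savings): 0, -1, -2, 2, -3, 4; Σd² = 34
ρ = 1 − 6Σd² / [n(n²−1)] = 1 − 6×34 / (6×35) = 1 − 204/210 ≈ 0.029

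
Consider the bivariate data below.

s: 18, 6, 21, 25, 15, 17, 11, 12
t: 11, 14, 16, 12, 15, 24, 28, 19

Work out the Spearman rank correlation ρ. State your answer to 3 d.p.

-0.405

Rank s: 6, 1, 7, 8, 4, 5, 2, 3
Rank t: 1, 3, 5, 2, 4, 7, 8, 6
d = rank(s) − rank(t): 5, -2, 2, 6, 0, -2, -6, -3; Σd² = 118
ρ = 1 − 6Σd² / [n(n²−1)] = 1 − 6×118 / (8×63) = 1 − 708/504 ≈ -0.405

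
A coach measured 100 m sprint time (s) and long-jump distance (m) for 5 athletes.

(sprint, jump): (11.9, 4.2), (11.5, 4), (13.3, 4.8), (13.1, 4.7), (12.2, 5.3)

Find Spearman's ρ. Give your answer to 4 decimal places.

0.7000

Rank sprint: 2, 1, 5, 4, 3
Rank jump: 2, 1, 4, 3, 5
d = rank(sprint) − rank(jump): 0, 0, 1, 1, -2; Σd² = 6
ρ = 1 − 6Σd² / [n(n²−1)] = 1 − 6×6 / (5×24) = 1 − 36/120 ≈ 0.7000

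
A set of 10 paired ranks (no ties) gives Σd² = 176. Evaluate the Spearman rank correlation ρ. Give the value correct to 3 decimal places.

-0.067

ρ = 1 − 6Σd² / [n(n²−1)] = 1 − 6×176 / (10×99)
  = 1 − 1056/990 = 1 − 1.0667 ≈ -0.067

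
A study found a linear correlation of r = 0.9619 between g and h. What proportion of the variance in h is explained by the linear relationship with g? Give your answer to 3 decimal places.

0.925

r² = (0.9619)² = 0.925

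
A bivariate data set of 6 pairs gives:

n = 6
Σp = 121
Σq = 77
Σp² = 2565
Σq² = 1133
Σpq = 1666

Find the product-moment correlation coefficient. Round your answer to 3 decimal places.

0.842

r = (nΣpq − ΣpΣq) / √[(nΣp² − (Σp)²)(nΣq² − (Σq)²)]
Numerator: 6×1666 − 121×77 = 679
Denominator: √[(15390 − 14641)(6798 − 5929)] = √[749 × 869] = 806.7720
r = 679 / 806.7720 ≈ 0.842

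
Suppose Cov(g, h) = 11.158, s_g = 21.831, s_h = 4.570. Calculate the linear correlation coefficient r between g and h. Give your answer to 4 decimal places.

r = Cov(g,h) / (s_g · s_h) = 11.158 / (21.831 × 4.570)
  = 11.158 / 99.7677 ≈ 0.1118

0.1118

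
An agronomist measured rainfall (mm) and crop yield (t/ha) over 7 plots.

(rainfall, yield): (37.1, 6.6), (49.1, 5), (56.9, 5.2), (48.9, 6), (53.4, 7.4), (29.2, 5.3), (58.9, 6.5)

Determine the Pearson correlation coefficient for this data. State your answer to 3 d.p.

0.199

n = 7, Σx = 333.5, Σy = 42, Σx² = 16589.45, Σy² = 256.7, Σxy = 2012.41
nΣxy − ΣxΣy = 14086.87 − 14007 = 79.87
nΣx² − (Σx)² = 116126.15 − 111222.25 = 4903.9; nΣy² − (Σy)² = 1796.9 − 1764 = 32.9
r = 79.87 / √(4903.9 × 32.9) = 79.87 / 401.6694 ≈ 0.199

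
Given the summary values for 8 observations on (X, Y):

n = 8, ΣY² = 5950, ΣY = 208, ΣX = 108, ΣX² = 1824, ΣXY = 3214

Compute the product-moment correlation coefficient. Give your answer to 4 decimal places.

0.9116

r = (nΣXY − ΣXΣY) / √[(nΣX² − (ΣX)²)(nΣY² − (ΣY)²)]
Numerator: 8×3214 − 108×208 = 3248
Denominator: √[(14592 − 11664)(47600 − 43264)] = √[2928 × 4336] = 3563.1177
r = 3248 / 3563.1177 ≈ 0.9116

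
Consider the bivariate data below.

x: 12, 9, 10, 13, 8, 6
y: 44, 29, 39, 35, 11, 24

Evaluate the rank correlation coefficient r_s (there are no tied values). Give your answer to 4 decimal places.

0.7714

Rank x: 5, 3, 4, 6, 2, 1
Rank y: 6, 3, 5, 4, 1, 2
d = rank(x) − rank(y): -1, 0, -1, 2, 1, -1; Σd² = 8
ρ = 1 − 6Σd² / [n(n²−1)] = 1 − 6×8 / (6×35) = 1 − 48/210 ≈ 0.7714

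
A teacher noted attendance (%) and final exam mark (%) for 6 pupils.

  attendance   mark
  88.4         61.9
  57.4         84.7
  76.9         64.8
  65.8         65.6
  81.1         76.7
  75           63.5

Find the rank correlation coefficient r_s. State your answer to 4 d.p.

-0.6000

Rank attendance: 6, 1, 4, 2, 5, 3
Rank mark: 1, 6, 3, 4, 5, 2
d = rank(attendance) − rank(mark): 5, -5, 1, -2, 0, 1; Σd² = 56
ρ = 1 − 6Σd² / [n(n²−1)] = 1 − 6×56 / (6×35) = 1 − 336/210 ≈ -0.6000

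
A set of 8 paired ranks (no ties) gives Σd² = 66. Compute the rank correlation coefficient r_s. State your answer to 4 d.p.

ρ = 1 − 6Σd² / [n(n²−1)] = 1 − 6×66 / (8×63)
  = 1 − 396/504 = 1 − 0.78571 ≈ 0.2143

0.2143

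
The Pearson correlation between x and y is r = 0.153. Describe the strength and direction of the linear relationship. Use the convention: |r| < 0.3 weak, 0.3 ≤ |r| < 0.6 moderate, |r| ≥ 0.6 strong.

weak positive

r = 0.153 > 0 so the relationship is positive.
|r| = 0.153, which falls in the weak range.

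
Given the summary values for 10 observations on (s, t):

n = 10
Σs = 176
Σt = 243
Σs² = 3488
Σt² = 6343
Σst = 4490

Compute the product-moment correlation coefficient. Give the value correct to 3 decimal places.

0.516

r = (nΣst − ΣsΣt) / √[(nΣs² − (Σs)²)(nΣt² − (Σt)²)]
Numerator: 10×4490 − 176×243 = 2132
Denominator: √[(34880 − 30976)(63430 − 59049)] = √[3904 × 4381] = 4135.6286
r = 2132 / 4135.6286 ≈ 0.516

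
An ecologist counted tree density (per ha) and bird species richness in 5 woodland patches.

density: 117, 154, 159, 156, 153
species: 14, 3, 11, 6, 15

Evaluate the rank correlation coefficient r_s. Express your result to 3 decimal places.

-0.500

Rank density: 1, 3, 5, 4, 2
Rank species: 4, 1, 3, 2, 5
d = rank(density) − rank(species): -3, 2, 2, 2, -3; Σd² = 30
ρ = 1 − 6Σd² / [n(n²−1)] = 1 − 6×30 / (5×24) = 1 − 180/120 ≈ -0.500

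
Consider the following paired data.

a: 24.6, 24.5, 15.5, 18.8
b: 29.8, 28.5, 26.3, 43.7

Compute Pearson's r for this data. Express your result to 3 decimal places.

n = 4, Σa = 83.4, Σb = 128.3, Σa² = 1799.1, Σb² = 4301.67, Σab = 2660.54
nΣab − ΣaΣb = 10642.16 − 10700.22 = -58.06
nΣa² − (Σa)² = 7196.4 − 6955.56 = 240.84; nΣb² − (Σb)² = 17206.68 − 16460.89 = 745.79
r = -58.06 / √(240.84 × 745.79) = -58.06 / 423.8114 ≈ -0.137

-0.137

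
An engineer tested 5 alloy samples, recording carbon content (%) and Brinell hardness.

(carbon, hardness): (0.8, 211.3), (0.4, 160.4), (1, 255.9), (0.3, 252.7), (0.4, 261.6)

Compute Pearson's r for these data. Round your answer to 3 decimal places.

0.139

n = 5, Σx = 2.9, Σy = 1141.9, Σx² = 2.05, Σy² = 268152.51, Σxy = 669.55
nΣxy − ΣxΣy = 3347.75 − 3311.51 = 36.24
nΣx² − (Σx)² = 10.25 − 8.41 = 1.84; nΣy² − (Σy)² = 1340762.55 − 1303935.61 = 36826.94
r = 36.24 / √(1.84 × 36826.94) = 36.24 / 260.3105 ≈ 0.139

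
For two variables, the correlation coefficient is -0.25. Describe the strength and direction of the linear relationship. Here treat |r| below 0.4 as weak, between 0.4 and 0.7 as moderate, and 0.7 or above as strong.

r = -0.25 < 0 so the relationship is negative.
|r| = 0.25, which falls in the weak range.

weak negative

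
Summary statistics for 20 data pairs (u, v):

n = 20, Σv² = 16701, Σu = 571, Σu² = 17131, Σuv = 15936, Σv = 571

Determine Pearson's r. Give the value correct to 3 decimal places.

r = (nΣuv − ΣuΣv) / √[(nΣu² − (Σu)²)(nΣv² − (Σv)²)]
Numerator: 20×15936 − 571×571 = -7321
Denominator: √[(342620 − 326041)(334020 − 326041)] = √[16579 × 7979] = 11501.4713
r = -7321 / 11501.4713 ≈ -0.637

-0.637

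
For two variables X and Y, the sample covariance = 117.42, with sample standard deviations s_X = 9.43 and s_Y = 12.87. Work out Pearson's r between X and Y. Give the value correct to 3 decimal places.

r = Cov(X,Y) / (s_X · s_Y) = 117.42 / (9.43 × 12.87)
  = 117.42 / 121.3641 ≈ 0.968

0.968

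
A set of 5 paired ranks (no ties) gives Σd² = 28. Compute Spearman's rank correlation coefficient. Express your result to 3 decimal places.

ρ = 1 − 6Σd² / [n(n²−1)] = 1 − 6×28 / (5×24)
  = 1 − 168/120 = 1 − 1.4000 ≈ -0.400

-0.400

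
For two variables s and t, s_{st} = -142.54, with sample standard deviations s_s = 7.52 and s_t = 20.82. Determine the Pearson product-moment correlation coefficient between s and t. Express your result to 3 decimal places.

r = Cov(s,t) / (s_s · s_t) = -142.54 / (7.52 × 20.82)
  = -142.54 / 156.5664 ≈ -0.910

-0.910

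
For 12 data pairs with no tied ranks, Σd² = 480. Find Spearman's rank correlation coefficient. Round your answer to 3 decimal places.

-0.678

ρ = 1 − 6Σd² / [n(n²−1)] = 1 − 6×480 / (12×143)
  = 1 − 2880/1716 = 1 − 1.6783 ≈ -0.678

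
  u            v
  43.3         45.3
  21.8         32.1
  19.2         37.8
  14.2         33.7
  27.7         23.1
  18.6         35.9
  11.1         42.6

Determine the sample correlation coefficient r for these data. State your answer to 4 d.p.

0.1433

n = 7, Σu = 155.9, Σv = 250.5, Σu² = 4156.87, Σv² = 9284.21, Σuv = 5646.04
nΣuv − ΣuΣv = 39522.28 − 39052.95 = 469.33
nΣu² − (Σu)² = 29098.09 − 24304.81 = 4793.28; nΣv² − (Σv)² = 64989.47 − 62750.25 = 2239.22
r = 469.33 / √(4793.28 × 2239.22) = 469.33 / 3276.1576 ≈ 0.1433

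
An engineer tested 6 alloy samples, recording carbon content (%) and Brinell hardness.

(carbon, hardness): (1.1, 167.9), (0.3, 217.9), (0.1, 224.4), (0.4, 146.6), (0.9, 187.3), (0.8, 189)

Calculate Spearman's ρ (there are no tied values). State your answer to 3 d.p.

Rank carbon: 6, 2, 1, 3, 5, 4
Rank hardness: 2, 5, 6, 1, 3, 4
d = rank(carbon) − rank(hardness): 4, -3, -5, 2, 2, 0; Σd² = 58
ρ = 1 − 6Σd² / [n(n²−1)] = 1 − 6×58 / (6×35) = 1 − 348/210 ≈ -0.657

-0.657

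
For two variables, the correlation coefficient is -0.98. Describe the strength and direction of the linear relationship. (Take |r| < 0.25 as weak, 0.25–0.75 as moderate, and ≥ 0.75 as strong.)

strong negative

r = -0.98 < 0 so the relationship is negative.
|r| = 0.98, which falls in the strong range.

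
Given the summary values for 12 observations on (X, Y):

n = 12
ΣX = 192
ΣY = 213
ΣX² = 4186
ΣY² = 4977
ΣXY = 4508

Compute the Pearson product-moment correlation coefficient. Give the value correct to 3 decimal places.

0.953

r = (nΣXY − ΣXΣY) / √[(nΣX² − (ΣX)²)(nΣY² − (ΣY)²)]
Numerator: 12×4508 − 192×213 = 13200
Denominator: √[(50232 − 36864)(59724 − 45369)] = √[13368 × 14355] = 13852.7124
r = 13200 / 13852.7124 ≈ 0.953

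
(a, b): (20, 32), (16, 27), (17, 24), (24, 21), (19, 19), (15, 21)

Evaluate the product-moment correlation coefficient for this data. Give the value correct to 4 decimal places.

-0.0508

n = 6, Σa = 111, Σb = 144, Σa² = 2107, Σb² = 3572, Σab = 2660
nΣab − ΣaΣb = 15960 − 15984 = -24
nΣa² − (Σa)² = 12642 − 12321 = 321; nΣb² − (Σb)² = 21432 − 20736 = 696
r = -24 / √(321 × 696) = -24 / 472.6690 ≈ -0.0508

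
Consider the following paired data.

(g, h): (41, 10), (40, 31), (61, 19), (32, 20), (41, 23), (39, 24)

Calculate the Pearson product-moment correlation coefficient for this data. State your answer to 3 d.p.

-0.143

n = 6, Σg = 254, Σh = 127, Σg² = 11228, Σh² = 2927, Σgh = 5328
nΣgh − ΣgΣh = 31968 − 32258 = -290
nΣg² − (Σg)² = 67368 − 64516 = 2852; nΣh² − (Σh)² = 17562 − 16129 = 1433
r = -290 / √(2852 × 1433) = -290 / 2021.6122 ≈ -0.143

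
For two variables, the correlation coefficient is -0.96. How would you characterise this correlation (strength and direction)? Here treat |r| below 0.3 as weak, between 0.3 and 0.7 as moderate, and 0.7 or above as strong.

r = -0.96 < 0 so the relationship is negative.
|r| = 0.96, which falls in the strong range.

strong negative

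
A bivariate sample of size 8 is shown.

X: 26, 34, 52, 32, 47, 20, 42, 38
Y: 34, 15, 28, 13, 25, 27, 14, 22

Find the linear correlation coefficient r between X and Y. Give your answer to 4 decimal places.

-0.1228

n = 8, ΣX = 291, ΣY = 178, ΣX² = 11377, ΣY² = 4368, ΣXY = 6405
nΣXY − ΣXΣY = 51240 − 51798 = -558
nΣX² − (ΣX)² = 91016 − 84681 = 6335; nΣY² − (ΣY)² = 34944 − 31684 = 3260
r = -558 / √(6335 × 3260) = -558 / 4544.4582 ≈ -0.1228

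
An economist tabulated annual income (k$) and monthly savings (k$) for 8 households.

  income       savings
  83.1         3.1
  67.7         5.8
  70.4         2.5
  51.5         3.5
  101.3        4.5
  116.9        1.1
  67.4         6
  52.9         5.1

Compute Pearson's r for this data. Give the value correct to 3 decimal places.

-0.545

n = 8, Σx = 611.2, Σy = 31.6, Σx² = 50365.78, Σy² = 145.22, Σxy = 2265.15
nΣxy − ΣxΣy = 18121.2 − 19313.92 = -1192.72
nΣx² − (Σx)² = 402926.24 − 373565.44 = 29360.8; nΣy² − (Σy)² = 1161.76 − 998.56 = 163.2
r = -1192.72 / √(29360.8 × 163.2) = -1192.72 / 2188.9912 ≈ -0.545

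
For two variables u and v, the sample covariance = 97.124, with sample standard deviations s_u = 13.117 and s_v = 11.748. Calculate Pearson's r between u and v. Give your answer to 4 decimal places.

0.6303

r = Cov(u,v) / (s_u · s_v) = 97.124 / (13.117 × 11.748)
  = 97.124 / 154.0985 ≈ 0.6303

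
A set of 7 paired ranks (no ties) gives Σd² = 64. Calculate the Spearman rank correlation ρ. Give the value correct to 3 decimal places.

ρ = 1 − 6Σd² / [n(n²−1)] = 1 − 6×64 / (7×48)
  = 1 − 384/336 = 1 − 1.1429 ≈ -0.143

-0.143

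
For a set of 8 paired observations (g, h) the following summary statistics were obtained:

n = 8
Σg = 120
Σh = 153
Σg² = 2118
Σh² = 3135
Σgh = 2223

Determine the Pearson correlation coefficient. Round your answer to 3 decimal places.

-0.279

r = (nΣgh − ΣgΣh) / √[(nΣg² − (Σg)²)(nΣh² − (Σh)²)]
Numerator: 8×2223 − 120×153 = -576
Denominator: √[(16944 − 14400)(25080 − 23409)] = √[2544 × 1671] = 2061.8012
r = -576 / 2061.8012 ≈ -0.279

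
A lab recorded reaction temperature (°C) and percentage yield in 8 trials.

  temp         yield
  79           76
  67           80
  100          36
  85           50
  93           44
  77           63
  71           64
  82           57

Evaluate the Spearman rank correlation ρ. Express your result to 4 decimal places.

-0.9286

Rank temp: 4, 1, 8, 6, 7, 3, 2, 5
Rank yield: 7, 8, 1, 3, 2, 5, 6, 4
d = rank(temp) − rank(yield): -3, -7, 7, 3, 5, -2, -4, 1; Σd² = 162
ρ = 1 − 6Σd² / [n(n²−1)] = 1 − 6×162 / (8×63) = 1 − 972/504 ≈ -0.9286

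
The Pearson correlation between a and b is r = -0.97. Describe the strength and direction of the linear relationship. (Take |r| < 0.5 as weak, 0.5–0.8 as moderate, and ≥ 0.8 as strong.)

strong negative

r = -0.97 < 0 so the relationship is negative.
|r| = 0.97, which falls in the strong range.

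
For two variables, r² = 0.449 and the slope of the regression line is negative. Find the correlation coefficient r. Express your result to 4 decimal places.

-0.6701

|r| = √0.449 = 0.6701
The association is negative, so r = −0.6701.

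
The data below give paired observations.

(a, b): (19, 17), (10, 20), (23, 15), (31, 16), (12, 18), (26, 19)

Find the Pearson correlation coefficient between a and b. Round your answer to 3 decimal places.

n = 6, Σa = 121, Σb = 105, Σa² = 2771, Σb² = 1855, Σab = 2074
nΣab − ΣaΣb = 12444 − 12705 = -261
nΣa² − (Σa)² = 16626 − 14641 = 1985; nΣb² − (Σb)² = 11130 − 11025 = 105
r = -261 / √(1985 × 105) = -261 / 456.5359 ≈ -0.572

-0.572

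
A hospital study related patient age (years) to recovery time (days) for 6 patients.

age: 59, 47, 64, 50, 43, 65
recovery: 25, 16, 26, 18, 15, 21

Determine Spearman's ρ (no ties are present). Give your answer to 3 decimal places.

0.829

Rank age: 4, 2, 5, 3, 1, 6
Rank recovery: 5, 2, 6, 3, 1, 4
d = rank(age) − rank(recovery): -1, 0, -1, 0, 0, 2; Σd² = 6
ρ = 1 − 6Σd² / [n(n²−1)] = 1 − 6×6 / (6×35) = 1 − 36/210 ≈ 0.829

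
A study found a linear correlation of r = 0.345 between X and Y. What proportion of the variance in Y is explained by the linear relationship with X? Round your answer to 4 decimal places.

r² = (0.345)² = 0.1190

0.1190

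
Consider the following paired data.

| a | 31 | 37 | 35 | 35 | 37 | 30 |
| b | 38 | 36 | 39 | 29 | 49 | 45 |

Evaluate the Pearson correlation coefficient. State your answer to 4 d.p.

-0.0985

n = 6, Σa = 205, Σb = 236, Σa² = 7049, Σb² = 9528, Σab = 8053
nΣab − ΣaΣb = 48318 − 48380 = -62
nΣa² − (Σa)² = 42294 − 42025 = 269; nΣb² − (Σb)² = 57168 − 55696 = 1472
r = -62 / √(269 × 1472) = -62 / 629.2599 ≈ -0.0985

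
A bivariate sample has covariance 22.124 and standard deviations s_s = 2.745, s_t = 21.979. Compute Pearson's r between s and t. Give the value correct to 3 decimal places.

0.367

r = Cov(s,t) / (s_s · s_t) = 22.124 / (2.745 × 21.979)
  = 22.124 / 60.3324 ≈ 0.367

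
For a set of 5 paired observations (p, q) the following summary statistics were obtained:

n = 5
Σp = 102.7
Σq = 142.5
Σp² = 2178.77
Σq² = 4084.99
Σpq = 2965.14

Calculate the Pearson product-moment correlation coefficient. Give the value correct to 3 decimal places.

r = (nΣpq − ΣpΣq) / √[(nΣp² − (Σp)²)(nΣq² − (Σq)²)]
Numerator: 5×2965.14 − 102.7×142.5 = 190.95
Denominator: √[(10893.85 − 10547.29)(20424.95 − 20306.25)] = √[346.56 × 118.7] = 202.8218
r = 190.95 / 202.8218 ≈ 0.941

0.941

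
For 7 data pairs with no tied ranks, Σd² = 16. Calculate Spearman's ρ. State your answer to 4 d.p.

0.7143

ρ = 1 − 6Σd² / [n(n²−1)] = 1 − 6×16 / (7×48)
  = 1 − 96/336 = 1 − 0.28571 ≈ 0.7143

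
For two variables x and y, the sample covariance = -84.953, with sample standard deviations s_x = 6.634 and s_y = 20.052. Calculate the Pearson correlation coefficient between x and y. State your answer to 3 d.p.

-0.639

r = Cov(x,y) / (s_x · s_y) = -84.953 / (6.634 × 20.052)
  = -84.953 / 133.0250 ≈ -0.639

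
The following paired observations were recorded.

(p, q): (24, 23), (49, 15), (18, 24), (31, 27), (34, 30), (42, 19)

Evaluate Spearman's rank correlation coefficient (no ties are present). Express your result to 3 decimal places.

Rank p: 2, 6, 1, 3, 4, 5
Rank q: 3, 1, 4, 5, 6, 2
d = rank(p) − rank(q): -1, 5, -3, -2, -2, 3; Σd² = 52
ρ = 1 − 6Σd² / [n(n²−1)] = 1 − 6×52 / (6×35) = 1 − 312/210 ≈ -0.486

-0.486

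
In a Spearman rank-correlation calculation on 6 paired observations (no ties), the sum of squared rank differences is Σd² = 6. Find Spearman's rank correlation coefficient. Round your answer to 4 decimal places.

ρ = 1 − 6Σd² / [n(n²−1)] = 1 − 6×6 / (6×35)
  = 1 − 36/210 = 1 − 0.17143 ≈ 0.8286

0.8286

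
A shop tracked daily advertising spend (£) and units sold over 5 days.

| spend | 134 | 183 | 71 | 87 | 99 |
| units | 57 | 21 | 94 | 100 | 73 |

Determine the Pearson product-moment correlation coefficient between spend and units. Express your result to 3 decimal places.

-0.973

n = 5, Σx = 574, Σy = 345, Σx² = 73856, Σy² = 27855, Σxy = 34082
nΣxy − ΣxΣy = 170410 − 198030 = -27620
nΣx² − (Σx)² = 369280 − 329476 = 39804; nΣy² − (Σy)² = 139275 − 119025 = 20250
r = -27620 / √(39804 × 20250) = -27620 / 28390.6851 ≈ -0.973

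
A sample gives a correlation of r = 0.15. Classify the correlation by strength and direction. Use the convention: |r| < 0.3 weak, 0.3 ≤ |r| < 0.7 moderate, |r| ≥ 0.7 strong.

weak positive

r = 0.15 > 0 so the relationship is positive.
|r| = 0.15, which falls in the weak range.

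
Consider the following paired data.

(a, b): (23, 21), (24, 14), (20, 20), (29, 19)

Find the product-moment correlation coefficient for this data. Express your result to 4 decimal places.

-0.1719

n = 4, Σa = 96, Σb = 74, Σa² = 2346, Σb² = 1398, Σab = 1770
nΣab − ΣaΣb = 7080 − 7104 = -24
nΣa² − (Σa)² = 9384 − 9216 = 168; nΣb² − (Σb)² = 5592 − 5476 = 116
r = -24 / √(168 × 116) = -24 / 139.5994 ≈ -0.1719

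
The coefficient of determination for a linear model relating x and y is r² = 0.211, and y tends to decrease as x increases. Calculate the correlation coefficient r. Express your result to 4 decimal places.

|r| = √0.211 = 0.4593
The association is negative, so r = −0.4593.

-0.4593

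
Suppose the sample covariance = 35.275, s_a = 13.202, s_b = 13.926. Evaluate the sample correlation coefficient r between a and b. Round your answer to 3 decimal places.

0.192

r = Cov(a,b) / (s_a · s_b) = 35.275 / (13.202 × 13.926)
  = 35.275 / 183.8511 ≈ 0.192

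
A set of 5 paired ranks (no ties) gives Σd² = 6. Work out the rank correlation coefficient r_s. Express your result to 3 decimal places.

0.700

ρ = 1 − 6Σd² / [n(n²−1)] = 1 − 6×6 / (5×24)
  = 1 − 36/120 = 1 − 0.3000 ≈ 0.700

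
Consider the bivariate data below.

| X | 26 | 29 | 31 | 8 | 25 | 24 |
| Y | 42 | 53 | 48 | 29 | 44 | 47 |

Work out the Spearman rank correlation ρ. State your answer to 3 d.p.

Rank X: 4, 5, 6, 1, 3, 2
Rank Y: 2, 6, 5, 1, 3, 4
d = rank(X) − rank(Y): 2, -1, 1, 0, 0, -2; Σd² = 10
ρ = 1 − 6Σd² / [n(n²−1)] = 1 − 6×10 / (6×35) = 1 − 60/210 ≈ 0.714

0.714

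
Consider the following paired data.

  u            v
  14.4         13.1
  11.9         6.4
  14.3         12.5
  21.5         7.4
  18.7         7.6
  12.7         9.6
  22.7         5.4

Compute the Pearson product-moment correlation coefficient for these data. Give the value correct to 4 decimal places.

n = 7, Σu = 116.2, Σv = 62, Σu² = 2041.98, Σv² = 602.66, Σuv = 989.27
nΣuv − ΣuΣv = 6924.89 − 7204.4 = -279.51
nΣu² − (Σu)² = 14293.86 − 13502.44 = 791.42; nΣv² − (Σv)² = 4218.62 − 3844 = 374.62
r = -279.51 / √(791.42 × 374.62) = -279.51 / 544.5014 ≈ -0.5133

-0.5133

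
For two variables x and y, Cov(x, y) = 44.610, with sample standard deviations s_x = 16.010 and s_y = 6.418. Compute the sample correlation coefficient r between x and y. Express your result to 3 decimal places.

r = Cov(x,y) / (s_x · s_y) = 44.610 / (16.010 × 6.418)
  = 44.610 / 102.7522 ≈ 0.434

0.434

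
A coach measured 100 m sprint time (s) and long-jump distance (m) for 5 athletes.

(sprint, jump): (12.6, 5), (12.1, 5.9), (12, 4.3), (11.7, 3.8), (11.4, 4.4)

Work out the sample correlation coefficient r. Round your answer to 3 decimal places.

n = 5, Σx = 59.8, Σy = 23.4, Σx² = 716.02, Σy² = 112.1, Σxy = 280.61
nΣxy − ΣxΣy = 1403.05 − 1399.32 = 3.73
nΣx² − (Σx)² = 3580.1 − 3576.04 = 4.06; nΣy² − (Σy)² = 560.5 − 547.56 = 12.94
r = 3.73 / √(4.06 × 12.94) = 3.73 / 7.2482 ≈ 0.515

0.515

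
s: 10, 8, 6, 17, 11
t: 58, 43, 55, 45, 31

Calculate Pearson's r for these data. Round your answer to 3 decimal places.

-0.296

n = 5, Σs = 52, Σt = 232, Σs² = 610, Σt² = 11224, Σst = 2360
nΣst − ΣsΣt = 11800 − 12064 = -264
nΣs² − (Σs)² = 3050 − 2704 = 346; nΣt² − (Σt)² = 56120 − 53824 = 2296
r = -264 / √(346 × 2296) = -264 / 891.3002 ≈ -0.296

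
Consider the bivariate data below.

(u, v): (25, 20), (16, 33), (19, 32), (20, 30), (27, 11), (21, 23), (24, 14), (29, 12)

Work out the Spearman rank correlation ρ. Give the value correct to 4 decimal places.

Rank u: 6, 1, 2, 3, 7, 4, 5, 8
Rank v: 4, 8, 7, 6, 1, 5, 3, 2
d = rank(u) − rank(v): 2, -7, -5, -3, 6, -1, 2, 6; Σd² = 164
ρ = 1 − 6Σd² / [n(n²−1)] = 1 − 6×164 / (8×63) = 1 − 984/504 ≈ -0.9524

-0.9524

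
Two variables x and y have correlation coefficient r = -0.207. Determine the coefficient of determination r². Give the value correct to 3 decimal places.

r² = (-0.207)² = 0.043

0.043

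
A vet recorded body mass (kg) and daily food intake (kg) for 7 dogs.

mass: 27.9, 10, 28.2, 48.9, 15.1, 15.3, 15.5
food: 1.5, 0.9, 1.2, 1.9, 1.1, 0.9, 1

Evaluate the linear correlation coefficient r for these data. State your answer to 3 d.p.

n = 7, Σx = 160.9, Σy = 8.5, Σx² = 4767.21, Σy² = 11.13, Σxy = 223.48
nΣxy − ΣxΣy = 1564.36 − 1367.65 = 196.71
nΣx² − (Σx)² = 33370.47 − 25888.81 = 7481.66; nΣy² − (Σy)² = 77.91 − 72.25 = 5.66
r = 196.71 / √(7481.66 × 5.66) = 196.71 / 205.7819 ≈ 0.956

0.956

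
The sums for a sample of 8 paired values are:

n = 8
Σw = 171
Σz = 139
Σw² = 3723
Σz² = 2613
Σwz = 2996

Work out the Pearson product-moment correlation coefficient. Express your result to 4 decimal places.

0.2146

r = (nΣwz − ΣwΣz) / √[(nΣw² − (Σw)²)(nΣz² − (Σz)²)]
Numerator: 8×2996 − 171×139 = 199
Denominator: √[(29784 − 29241)(20904 − 19321)] = √[543 × 1583] = 927.1294
r = 199 / 927.1294 ≈ 0.2146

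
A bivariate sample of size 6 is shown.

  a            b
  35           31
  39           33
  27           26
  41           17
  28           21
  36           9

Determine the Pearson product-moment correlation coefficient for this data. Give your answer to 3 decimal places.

n = 6, Σa = 206, Σb = 137, Σa² = 7236, Σb² = 3537, Σab = 4683
nΣab − ΣaΣb = 28098 − 28222 = -124
nΣa² − (Σa)² = 43416 − 42436 = 980; nΣb² − (Σb)² = 21222 − 18769 = 2453
r = -124 / √(980 × 2453) = -124 / 1550.4644 ≈ -0.080

-0.080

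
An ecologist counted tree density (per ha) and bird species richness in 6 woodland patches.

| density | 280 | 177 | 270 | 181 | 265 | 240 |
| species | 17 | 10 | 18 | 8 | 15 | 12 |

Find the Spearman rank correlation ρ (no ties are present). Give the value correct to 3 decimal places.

Rank density: 6, 1, 5, 2, 4, 3
Rank species: 5, 2, 6, 1, 4, 3
d = rank(density) − rank(species): 1, -1, -1, 1, 0, 0; Σd² = 4
ρ = 1 − 6Σd² / [n(n²−1)] = 1 − 6×4 / (6×35) = 1 − 24/210 ≈ 0.886

0.886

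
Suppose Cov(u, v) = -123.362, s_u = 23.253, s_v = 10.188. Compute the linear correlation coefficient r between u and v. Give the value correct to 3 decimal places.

r = Cov(u,v) / (s_u · s_v) = -123.362 / (23.253 × 10.188)
  = -123.362 / 236.9016 ≈ -0.521

-0.521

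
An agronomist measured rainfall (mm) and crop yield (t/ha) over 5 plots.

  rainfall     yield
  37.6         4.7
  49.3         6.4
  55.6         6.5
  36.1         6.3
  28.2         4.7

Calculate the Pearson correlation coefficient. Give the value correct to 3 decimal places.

0.750

n = 5, Σx = 206.8, Σy = 28.6, Σx² = 9034.06, Σy² = 167.08, Σxy = 1213.61
nΣxy − ΣxΣy = 6068.05 − 5914.48 = 153.57
nΣx² − (Σx)² = 45170.3 − 42766.24 = 2404.06; nΣy² − (Σy)² = 835.4 − 817.96 = 17.44
r = 153.57 / √(2404.06 × 17.44) = 153.57 / 204.7604 ≈ 0.750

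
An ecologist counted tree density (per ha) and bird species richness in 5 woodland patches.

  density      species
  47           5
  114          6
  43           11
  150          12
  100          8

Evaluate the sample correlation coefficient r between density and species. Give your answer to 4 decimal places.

0.3205

n = 5, Σx = 454, Σy = 42, Σx² = 49554, Σy² = 390, Σxy = 3992
nΣxy − ΣxΣy = 19960 − 19068 = 892
nΣx² − (Σx)² = 247770 − 206116 = 41654; nΣy² − (Σy)² = 1950 − 1764 = 186
r = 892 / √(41654 × 186) = 892 / 2783.4590 ≈ 0.3205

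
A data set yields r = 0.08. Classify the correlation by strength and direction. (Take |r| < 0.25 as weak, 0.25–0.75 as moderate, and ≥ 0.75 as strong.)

weak positive

r = 0.08 > 0 so the relationship is positive.
|r| = 0.08, which falls in the weak range.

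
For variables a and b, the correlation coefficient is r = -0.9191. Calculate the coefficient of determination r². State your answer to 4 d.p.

r² = (-0.9191)² = 0.8447

0.8447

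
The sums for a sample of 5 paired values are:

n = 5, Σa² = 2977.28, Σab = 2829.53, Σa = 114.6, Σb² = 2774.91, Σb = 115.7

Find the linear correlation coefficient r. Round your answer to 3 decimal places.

0.960

r = (nΣab − ΣaΣb) / √[(nΣa² − (Σa)²)(nΣb² − (Σb)²)]
Numerator: 5×2829.53 − 114.6×115.7 = 888.43
Denominator: √[(14886.4 − 13133.16)(13874.55 − 13386.49)] = √[1753.24 × 488.06] = 925.0331
r = 888.43 / 925.0331 ≈ 0.960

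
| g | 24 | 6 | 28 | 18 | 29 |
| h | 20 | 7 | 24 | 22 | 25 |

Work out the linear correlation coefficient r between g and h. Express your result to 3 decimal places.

0.933

n = 5, Σg = 105, Σh = 98, Σg² = 2561, Σh² = 2134, Σgh = 2315
nΣgh − ΣgΣh = 11575 − 10290 = 1285
nΣg² − (Σg)² = 12805 − 11025 = 1780; nΣh² − (Σh)² = 10670 − 9604 = 1066
r = 1285 / √(1780 × 1066) = 1285 / 1377.4905 ≈ 0.933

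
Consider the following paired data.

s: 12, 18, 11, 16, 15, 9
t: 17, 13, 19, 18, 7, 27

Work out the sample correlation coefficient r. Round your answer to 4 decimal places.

-0.7144

n = 6, Σs = 81, Σt = 101, Σs² = 1151, Σt² = 1921, Σst = 1283
nΣst − ΣsΣt = 7698 − 8181 = -483
nΣs² − (Σs)² = 6906 − 6561 = 345; nΣt² − (Σt)² = 11526 − 10201 = 1325
r = -483 / √(345 × 1325) = -483 / 676.1102 ≈ -0.7144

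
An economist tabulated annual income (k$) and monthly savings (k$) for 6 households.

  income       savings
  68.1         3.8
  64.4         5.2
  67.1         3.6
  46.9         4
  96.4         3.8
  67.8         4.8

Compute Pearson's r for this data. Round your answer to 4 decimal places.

n = 6, Σx = 410.7, Σy = 25.2, Σx² = 29376.79, Σy² = 107.92, Σxy = 1714.58
nΣxy − ΣxΣy = 10287.48 − 10349.64 = -62.16
nΣx² − (Σx)² = 176260.74 − 168674.49 = 7586.25; nΣy² − (Σy)² = 647.52 − 635.04 = 12.48
r = -62.16 / √(7586.25 × 12.48) = -62.16 / 307.6953 ≈ -0.2020

-0.2020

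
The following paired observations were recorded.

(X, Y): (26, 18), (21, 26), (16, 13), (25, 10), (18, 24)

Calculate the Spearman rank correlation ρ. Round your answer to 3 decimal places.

Rank X: 5, 3, 1, 4, 2
Rank Y: 3, 5, 2, 1, 4
d = rank(X) − rank(Y): 2, -2, -1, 3, -2; Σd² = 22
ρ = 1 − 6Σd² / [n(n²−1)] = 1 − 6×22 / (5×24) = 1 − 132/120 ≈ -0.100

-0.100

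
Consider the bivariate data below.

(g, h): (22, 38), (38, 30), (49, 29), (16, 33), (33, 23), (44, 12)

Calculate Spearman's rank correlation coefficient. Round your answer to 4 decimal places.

Rank g: 2, 4, 6, 1, 3, 5
Rank h: 6, 4, 3, 5, 2, 1
d = rank(g) − rank(h): -4, 0, 3, -4, 1, 4; Σd² = 58
ρ = 1 − 6Σd² / [n(n²−1)] = 1 − 6×58 / (6×35) = 1 − 348/210 ≈ -0.6571

-0.6571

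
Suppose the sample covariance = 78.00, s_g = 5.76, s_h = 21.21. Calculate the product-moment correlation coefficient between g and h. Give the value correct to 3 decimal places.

r = Cov(g,h) / (s_g · s_h) = 78.00 / (5.76 × 21.21)
  = 78.00 / 122.1696 ≈ 0.638

0.638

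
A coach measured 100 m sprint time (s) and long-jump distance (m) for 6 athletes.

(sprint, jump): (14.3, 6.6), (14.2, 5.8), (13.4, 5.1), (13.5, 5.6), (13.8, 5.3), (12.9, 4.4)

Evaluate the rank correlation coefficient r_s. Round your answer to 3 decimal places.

0.943

Rank sprint: 6, 5, 2, 3, 4, 1
Rank jump: 6, 5, 2, 4, 3, 1
d = rank(sprint) − rank(jump): 0, 0, 0, -1, 1, 0; Σd² = 2
ρ = 1 − 6Σd² / [n(n²−1)] = 1 − 6×2 / (6×35) = 1 − 12/210 ≈ 0.943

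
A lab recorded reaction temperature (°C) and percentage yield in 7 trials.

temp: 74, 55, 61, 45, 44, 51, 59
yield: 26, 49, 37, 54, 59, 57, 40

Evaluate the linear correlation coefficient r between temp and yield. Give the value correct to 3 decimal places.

-0.960

n = 7, Σx = 389, Σy = 322, Σx² = 22265, Σy² = 15692, Σxy = 17169
nΣxy − ΣxΣy = 120183 − 125258 = -5075
nΣx² − (Σx)² = 155855 − 151321 = 4534; nΣy² − (Σy)² = 109844 − 103684 = 6160
r = -5075 / √(4534 × 6160) = -5075 / 5284.8311 ≈ -0.960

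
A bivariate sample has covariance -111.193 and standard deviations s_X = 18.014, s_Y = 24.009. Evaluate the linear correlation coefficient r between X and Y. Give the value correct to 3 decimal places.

-0.257

r = Cov(X,Y) / (s_X · s_Y) = -111.193 / (18.014 × 24.009)
  = -111.193 / 432.4981 ≈ -0.257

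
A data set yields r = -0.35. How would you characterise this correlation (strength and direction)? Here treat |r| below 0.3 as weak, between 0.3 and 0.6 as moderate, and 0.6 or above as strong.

r = -0.35 < 0 so the relationship is negative.
|r| = 0.35, which falls in the moderate range.

moderate negative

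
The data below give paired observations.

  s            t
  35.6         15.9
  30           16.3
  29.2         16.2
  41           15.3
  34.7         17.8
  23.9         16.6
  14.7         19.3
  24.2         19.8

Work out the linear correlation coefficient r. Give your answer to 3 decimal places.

-0.721

n = 8, Σs = 233.3, Σt = 137.2, Σs² = 7278.03, Σt² = 2371.96, Σst = 3932.65
nΣst − ΣsΣt = 31461.2 − 32008.76 = -547.56
nΣs² − (Σs)² = 58224.24 − 54428.89 = 3795.35; nΣt² − (Σt)² = 18975.68 − 18823.84 = 151.84
r = -547.56 / √(3795.35 × 151.84) = -547.56 / 759.1350 ≈ -0.721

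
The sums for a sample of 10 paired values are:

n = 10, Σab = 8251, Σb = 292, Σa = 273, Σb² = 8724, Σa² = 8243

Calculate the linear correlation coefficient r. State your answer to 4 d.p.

r = (nΣab − ΣaΣb) / √[(nΣa² − (Σa)²)(nΣb² − (Σb)²)]
Numerator: 10×8251 − 273×292 = 2794
Denominator: √[(82430 − 74529)(87240 − 85264)] = √[7901 × 1976] = 3951.2499
r = 2794 / 3951.2499 ≈ 0.7071

0.7071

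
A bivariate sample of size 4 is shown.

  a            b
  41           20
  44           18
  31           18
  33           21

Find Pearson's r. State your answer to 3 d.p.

n = 4, Σa = 149, Σb = 77, Σa² = 5667, Σb² = 1489, Σab = 2863
nΣab − ΣaΣb = 11452 − 11473 = -21
nΣa² − (Σa)² = 22668 − 22201 = 467; nΣb² − (Σb)² = 5956 − 5929 = 27
r = -21 / √(467 × 27) = -21 / 112.2898 ≈ -0.187

-0.187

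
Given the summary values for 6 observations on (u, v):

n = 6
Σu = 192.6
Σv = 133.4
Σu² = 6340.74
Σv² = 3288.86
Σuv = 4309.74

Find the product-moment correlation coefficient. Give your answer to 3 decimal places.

0.122

r = (nΣuv − ΣuΣv) / √[(nΣu² − (Σu)²)(nΣv² − (Σv)²)]
Numerator: 6×4309.74 − 192.6×133.4 = 165.6
Denominator: √[(38044.44 − 37094.76)(19733.16 − 17795.56)] = √[949.68 × 1937.6] = 1356.5028
r = 165.6 / 1356.5028 ≈ 0.122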